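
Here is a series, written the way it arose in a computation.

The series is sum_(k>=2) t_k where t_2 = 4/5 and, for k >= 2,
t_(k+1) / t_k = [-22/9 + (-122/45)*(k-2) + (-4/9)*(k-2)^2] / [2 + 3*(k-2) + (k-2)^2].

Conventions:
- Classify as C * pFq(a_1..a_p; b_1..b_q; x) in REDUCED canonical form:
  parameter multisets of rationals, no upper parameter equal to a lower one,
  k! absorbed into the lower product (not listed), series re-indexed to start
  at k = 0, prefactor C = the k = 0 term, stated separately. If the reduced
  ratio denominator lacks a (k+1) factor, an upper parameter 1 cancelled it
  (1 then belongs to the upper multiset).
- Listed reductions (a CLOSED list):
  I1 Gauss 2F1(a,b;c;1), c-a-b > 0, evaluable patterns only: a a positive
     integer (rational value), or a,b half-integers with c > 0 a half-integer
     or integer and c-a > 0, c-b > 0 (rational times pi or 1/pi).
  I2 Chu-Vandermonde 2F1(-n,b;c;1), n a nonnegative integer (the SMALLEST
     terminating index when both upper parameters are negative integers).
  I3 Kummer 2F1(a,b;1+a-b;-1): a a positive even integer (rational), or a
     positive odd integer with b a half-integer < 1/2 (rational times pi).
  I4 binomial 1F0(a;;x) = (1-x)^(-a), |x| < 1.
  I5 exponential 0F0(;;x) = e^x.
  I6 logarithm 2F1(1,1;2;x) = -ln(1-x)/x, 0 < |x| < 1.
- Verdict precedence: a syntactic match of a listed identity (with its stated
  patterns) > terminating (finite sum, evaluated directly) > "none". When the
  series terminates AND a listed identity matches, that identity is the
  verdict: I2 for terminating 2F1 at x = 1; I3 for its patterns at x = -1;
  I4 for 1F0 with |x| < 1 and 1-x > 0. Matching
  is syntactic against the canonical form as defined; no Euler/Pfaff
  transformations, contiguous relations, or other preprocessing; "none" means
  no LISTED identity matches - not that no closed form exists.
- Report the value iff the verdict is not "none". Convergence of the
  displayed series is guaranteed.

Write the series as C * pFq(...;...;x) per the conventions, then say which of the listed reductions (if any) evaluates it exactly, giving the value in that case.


x = -4/9 here; the reduced form reads 2F1, upper {11/10, 5}, lower {2}, C = 4/5. Verdict: none - this 2F1 at x = -4/9 matches no listed pattern, and upper {11/10, 5} holds no stopper.

The tell: t_0 = 4/5 here, and roots of the ratio polynomials (C = 4/5) are the negated parameters.
Step ratio: r(k) = (-4/9) * (k+11/10) (k+5) / [(k+2) (k+1)] - rational in k. x = (-4/9); t_0 = 4/5; negate the roots.


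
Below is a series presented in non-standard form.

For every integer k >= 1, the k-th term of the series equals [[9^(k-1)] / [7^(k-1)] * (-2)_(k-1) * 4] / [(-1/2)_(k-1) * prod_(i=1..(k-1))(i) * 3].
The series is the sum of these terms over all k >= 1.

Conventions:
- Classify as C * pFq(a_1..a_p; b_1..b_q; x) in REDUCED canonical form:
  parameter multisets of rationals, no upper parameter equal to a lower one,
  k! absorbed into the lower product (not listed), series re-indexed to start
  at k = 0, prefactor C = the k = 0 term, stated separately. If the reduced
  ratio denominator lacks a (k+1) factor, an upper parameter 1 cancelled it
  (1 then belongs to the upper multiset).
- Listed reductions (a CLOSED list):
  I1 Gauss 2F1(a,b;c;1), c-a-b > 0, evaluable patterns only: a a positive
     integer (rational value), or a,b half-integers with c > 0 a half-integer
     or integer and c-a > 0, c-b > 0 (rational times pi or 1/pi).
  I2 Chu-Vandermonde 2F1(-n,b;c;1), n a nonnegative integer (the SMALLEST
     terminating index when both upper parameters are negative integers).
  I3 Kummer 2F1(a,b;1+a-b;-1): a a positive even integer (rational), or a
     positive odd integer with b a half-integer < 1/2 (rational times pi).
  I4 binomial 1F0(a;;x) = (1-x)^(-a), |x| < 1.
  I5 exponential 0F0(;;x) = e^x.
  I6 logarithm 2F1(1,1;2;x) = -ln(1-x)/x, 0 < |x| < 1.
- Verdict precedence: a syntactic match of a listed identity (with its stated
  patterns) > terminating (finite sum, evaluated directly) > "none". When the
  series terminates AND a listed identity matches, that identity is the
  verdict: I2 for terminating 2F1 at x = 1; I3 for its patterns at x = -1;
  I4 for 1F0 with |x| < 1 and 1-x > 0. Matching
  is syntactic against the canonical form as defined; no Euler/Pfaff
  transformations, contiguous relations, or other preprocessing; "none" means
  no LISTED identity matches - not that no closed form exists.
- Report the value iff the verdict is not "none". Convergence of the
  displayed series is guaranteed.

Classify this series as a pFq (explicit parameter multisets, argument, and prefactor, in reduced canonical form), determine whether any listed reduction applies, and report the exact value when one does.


Classification (C = 4/3): 1F1 with upper {-2}, lower {-1/2}, argument x = 9/7. Verdict: terminating - upper -2 stops the sum at k = 2; the 3 terms are added exactly. Value: -92/147.

Structural cue: x = (9/7) and the product of the first k integers (C = 4/3) is k!.
Ratio: r(k) = (9/7) * (k-2) / [(k-1/2) (k+1)] ; factor over Q: parameters, x = (9/7), and C = 4/3.


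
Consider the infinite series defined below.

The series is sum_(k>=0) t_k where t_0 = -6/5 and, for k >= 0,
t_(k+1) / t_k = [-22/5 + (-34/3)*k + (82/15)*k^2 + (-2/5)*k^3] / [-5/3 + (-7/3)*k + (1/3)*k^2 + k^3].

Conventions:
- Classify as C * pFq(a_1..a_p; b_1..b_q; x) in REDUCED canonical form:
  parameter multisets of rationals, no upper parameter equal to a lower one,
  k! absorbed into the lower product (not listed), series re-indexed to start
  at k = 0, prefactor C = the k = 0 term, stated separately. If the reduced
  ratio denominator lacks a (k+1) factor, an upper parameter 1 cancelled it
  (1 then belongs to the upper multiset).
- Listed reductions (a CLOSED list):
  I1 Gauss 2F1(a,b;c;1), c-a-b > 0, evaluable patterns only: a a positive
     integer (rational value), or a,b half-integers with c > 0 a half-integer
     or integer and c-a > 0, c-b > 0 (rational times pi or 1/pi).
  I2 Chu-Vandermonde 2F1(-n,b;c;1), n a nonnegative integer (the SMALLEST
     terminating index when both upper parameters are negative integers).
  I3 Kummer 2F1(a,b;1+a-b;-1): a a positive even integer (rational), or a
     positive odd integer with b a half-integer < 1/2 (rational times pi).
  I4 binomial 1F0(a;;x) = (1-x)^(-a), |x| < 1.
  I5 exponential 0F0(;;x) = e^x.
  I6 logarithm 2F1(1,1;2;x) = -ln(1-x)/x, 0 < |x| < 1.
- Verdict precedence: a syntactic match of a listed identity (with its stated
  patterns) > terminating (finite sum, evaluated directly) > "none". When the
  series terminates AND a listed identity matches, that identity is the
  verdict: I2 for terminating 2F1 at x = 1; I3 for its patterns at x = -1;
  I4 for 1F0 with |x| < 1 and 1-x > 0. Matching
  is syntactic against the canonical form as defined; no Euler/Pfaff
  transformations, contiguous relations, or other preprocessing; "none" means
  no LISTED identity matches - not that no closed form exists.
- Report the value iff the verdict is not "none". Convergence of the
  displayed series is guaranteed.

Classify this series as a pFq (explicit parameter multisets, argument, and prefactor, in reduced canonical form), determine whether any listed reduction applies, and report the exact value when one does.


Canonical form: C = -6/5 times 3F2 with upper {-11, -3, 1/3}, lower {-5/3, 1}, x = -2/5. Verdict: terminating at k = 3: the factor (-3)_k kills every later term; summing the 4 survivors is exact. Its exact value is 11526/625.

Structural cue: from the first term -6/5: the expanded ratio factors over Q; prefactor -6/5, roots give parameters.
Step ratio: r(k) = (-2/5) * (k-11) (k-3) (k+1/3) / [(k-5/3) (k+1) (k+1)] - poly over poly, x = (-2/5) from leading terms; C = -6/5 at k = 0.


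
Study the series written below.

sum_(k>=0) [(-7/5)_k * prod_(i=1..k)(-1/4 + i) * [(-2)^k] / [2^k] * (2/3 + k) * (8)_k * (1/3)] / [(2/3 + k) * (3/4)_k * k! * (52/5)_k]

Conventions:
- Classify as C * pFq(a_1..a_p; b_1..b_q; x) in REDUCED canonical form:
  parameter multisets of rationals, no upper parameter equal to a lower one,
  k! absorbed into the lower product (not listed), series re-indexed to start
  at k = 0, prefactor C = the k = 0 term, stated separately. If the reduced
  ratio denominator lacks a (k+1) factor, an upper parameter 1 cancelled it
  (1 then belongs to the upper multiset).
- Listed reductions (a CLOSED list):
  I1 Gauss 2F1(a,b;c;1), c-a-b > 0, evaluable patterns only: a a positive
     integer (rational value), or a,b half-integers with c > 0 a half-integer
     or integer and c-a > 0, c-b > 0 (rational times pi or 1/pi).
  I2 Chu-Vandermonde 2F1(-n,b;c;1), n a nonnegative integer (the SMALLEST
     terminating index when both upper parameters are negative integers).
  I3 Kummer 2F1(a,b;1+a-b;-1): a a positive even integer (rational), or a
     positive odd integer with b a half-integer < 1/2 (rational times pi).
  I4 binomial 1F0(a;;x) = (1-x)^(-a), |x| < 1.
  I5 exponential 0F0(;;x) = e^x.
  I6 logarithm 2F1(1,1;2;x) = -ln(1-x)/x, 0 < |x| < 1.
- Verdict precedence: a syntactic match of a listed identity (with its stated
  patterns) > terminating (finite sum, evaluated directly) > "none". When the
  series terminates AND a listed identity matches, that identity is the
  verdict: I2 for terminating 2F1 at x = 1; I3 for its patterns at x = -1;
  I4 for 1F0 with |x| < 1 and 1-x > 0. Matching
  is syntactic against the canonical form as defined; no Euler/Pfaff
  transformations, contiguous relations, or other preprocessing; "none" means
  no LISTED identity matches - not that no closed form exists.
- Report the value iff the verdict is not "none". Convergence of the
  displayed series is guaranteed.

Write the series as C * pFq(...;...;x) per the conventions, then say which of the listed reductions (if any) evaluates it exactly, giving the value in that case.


The tell: t_0 = 1/3 here, and the parameter 3/4 appears in both the upper and lower lists and cancels (alongside the other common factor).
Adjacent-term ratio: r(k) = (-1) * (k-7/5) (k+8) / [(k+52/5) (k+1)] - poly over poly, x = (-1) from leading terms; C = 1/3 at k = 0.

At argument -1: a 2F1 with upper {-7/5, 8}, lower {52/5}, scaled by C = 1/3. Verdict (x = -1): the Kummer evaluation I3 applies (x = -1; c = 52/5 equals 1+a-b for upper {-7/5, 8}: listed pattern). Sum: 6956/9375.


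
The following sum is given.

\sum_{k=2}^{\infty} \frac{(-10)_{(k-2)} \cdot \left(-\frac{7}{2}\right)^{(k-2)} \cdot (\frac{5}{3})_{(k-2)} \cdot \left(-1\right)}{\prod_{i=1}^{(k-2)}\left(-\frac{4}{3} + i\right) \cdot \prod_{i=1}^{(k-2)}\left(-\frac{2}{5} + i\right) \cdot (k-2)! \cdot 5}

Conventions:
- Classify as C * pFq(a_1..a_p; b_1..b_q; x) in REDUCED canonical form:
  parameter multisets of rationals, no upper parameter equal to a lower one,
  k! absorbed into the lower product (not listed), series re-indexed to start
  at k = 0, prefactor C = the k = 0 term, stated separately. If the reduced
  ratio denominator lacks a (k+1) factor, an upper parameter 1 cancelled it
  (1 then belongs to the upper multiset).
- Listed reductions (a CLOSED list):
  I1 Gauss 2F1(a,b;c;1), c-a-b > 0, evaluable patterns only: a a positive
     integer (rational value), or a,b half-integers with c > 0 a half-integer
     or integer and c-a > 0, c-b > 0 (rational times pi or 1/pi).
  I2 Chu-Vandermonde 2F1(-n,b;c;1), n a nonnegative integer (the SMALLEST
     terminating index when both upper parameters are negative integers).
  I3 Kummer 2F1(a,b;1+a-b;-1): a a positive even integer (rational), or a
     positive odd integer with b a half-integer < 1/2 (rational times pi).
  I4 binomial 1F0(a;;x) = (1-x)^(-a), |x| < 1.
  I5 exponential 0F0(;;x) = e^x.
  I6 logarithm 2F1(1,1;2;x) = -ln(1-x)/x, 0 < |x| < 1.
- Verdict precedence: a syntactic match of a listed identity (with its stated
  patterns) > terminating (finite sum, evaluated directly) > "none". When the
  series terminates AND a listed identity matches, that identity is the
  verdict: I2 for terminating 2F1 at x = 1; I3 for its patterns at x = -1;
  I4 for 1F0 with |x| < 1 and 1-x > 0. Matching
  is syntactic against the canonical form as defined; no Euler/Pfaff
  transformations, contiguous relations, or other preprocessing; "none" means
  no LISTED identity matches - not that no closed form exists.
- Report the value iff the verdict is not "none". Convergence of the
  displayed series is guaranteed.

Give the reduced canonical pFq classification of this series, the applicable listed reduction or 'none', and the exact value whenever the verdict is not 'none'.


x = -\frac{7}{2} here; the reduced form reads 2F2, upper {-10, \frac{5}{3}}, lower {-\frac{1}{3}, \frac{3}{5}}, C = -\frac{1}{5}. Verdict: terminating - upper parameter -10 makes this a finite sum (last index 10), evaluated exactly. Exact value: \frac{101207942821908537827}{427929409290240}.

First insight: with t_0 = -\frac{1}{5}, the lower running product (prefactor -1/5) is a rising factorial.
Step ratio: r(k) = -\frac{7}{2} * (k-10) (k+\frac{5}{3}) / [(k-\frac{1}{3}) (k+\frac{3}{5}) (k+1)] - poly over poly, x = -\frac{7}{2} from leading terms; C = -\frac{1}{5} at k = 0.


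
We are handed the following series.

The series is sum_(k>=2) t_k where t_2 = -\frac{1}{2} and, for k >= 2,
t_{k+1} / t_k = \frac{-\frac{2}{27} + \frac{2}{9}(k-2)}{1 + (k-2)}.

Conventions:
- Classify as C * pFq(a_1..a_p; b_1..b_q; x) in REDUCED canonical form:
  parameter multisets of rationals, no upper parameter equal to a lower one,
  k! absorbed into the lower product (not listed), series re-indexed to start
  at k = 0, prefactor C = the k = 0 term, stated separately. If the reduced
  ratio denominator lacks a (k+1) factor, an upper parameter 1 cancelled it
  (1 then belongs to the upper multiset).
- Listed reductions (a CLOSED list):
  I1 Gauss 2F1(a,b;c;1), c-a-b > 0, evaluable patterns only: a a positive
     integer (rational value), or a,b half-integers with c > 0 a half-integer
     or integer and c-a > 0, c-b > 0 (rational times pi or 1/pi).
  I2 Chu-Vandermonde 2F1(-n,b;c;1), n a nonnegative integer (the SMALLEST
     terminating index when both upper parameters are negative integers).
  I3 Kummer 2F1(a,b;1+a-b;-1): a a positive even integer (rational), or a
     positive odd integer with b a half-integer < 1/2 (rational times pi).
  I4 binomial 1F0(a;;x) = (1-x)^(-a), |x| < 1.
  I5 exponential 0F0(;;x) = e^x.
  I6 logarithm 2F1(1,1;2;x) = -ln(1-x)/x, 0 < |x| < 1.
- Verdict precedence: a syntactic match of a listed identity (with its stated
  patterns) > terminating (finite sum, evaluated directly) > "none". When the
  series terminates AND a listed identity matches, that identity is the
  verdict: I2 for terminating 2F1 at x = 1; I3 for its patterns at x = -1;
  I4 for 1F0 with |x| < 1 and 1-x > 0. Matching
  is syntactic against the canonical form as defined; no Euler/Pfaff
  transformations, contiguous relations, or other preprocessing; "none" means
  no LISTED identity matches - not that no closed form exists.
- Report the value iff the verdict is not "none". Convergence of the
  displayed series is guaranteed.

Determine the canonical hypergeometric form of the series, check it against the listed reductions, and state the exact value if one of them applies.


At argument \frac{2}{9}: a 1F0 with upper {-\frac{1}{3}}, lower {-}, scaled by C = -\frac{1}{2}. Verdict: the binomial series (I4) applies (the 1F0 binomial series: exponent 1/3, x = \frac{2}{9}). Value: \left(-\frac{1}{2}\right) \cdot \left(\frac{7}{9}\right)^{\frac{1}{3}}.

First insight: t_0 being -\frac{1}{2}, the expanded ratio factors over Q; prefactor -1/2, roots give parameters.
Term ratio: r(k) = \frac{2}{9} * (k-\frac{1}{3}) / [(k+1)] - rational in k, leading ratio \frac{2}{9}; with t_0 = -\frac{1}{2}, classification follows.


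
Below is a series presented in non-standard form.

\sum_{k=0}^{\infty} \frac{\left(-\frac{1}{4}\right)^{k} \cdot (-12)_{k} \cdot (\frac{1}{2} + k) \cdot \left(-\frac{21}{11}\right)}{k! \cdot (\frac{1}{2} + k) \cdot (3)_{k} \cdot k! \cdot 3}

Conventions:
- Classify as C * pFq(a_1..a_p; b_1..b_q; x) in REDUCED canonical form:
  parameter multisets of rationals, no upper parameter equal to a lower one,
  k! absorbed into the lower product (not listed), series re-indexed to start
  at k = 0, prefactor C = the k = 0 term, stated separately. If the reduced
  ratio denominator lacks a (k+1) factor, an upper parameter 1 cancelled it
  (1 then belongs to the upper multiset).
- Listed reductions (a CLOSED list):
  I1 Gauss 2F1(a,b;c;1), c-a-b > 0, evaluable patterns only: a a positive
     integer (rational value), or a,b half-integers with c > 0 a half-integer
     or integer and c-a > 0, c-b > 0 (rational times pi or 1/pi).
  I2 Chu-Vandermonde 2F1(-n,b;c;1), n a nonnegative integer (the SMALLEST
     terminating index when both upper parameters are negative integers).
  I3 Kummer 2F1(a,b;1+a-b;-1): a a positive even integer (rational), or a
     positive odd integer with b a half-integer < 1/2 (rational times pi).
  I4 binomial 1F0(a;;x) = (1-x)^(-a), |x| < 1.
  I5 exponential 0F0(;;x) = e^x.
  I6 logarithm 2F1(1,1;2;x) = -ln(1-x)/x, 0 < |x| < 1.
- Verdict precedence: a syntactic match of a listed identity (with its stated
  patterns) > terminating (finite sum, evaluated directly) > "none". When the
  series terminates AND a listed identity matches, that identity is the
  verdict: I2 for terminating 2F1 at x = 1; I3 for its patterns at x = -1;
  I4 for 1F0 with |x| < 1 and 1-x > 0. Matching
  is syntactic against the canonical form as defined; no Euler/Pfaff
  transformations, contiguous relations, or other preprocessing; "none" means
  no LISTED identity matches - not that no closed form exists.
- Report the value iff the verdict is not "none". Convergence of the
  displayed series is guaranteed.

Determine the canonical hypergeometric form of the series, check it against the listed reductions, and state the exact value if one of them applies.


x = -\frac{1}{4} here; the reduced form reads 1F2, upper {-12}, lower {1, 3}, C = -\frac{7}{11}. Verdict: terminating - upper parameter -12 makes this a finite sum (last index 12), evaluated exactly. Hence: -\frac{764223328677292914279201409}{550465191335435729633280000}.

First insight: t_0 being -\frac{7}{11}, the denominator's factorial ratio (C = -7/11) is a lower Pochhammer.
Term ratio: r(k) = -\frac{1}{4} * (k-12) / [(k+1) (k+3) (k+1)] - rational; roots negated = parameters, x = -\frac{1}{4}, C = -\frac{7}{11}.


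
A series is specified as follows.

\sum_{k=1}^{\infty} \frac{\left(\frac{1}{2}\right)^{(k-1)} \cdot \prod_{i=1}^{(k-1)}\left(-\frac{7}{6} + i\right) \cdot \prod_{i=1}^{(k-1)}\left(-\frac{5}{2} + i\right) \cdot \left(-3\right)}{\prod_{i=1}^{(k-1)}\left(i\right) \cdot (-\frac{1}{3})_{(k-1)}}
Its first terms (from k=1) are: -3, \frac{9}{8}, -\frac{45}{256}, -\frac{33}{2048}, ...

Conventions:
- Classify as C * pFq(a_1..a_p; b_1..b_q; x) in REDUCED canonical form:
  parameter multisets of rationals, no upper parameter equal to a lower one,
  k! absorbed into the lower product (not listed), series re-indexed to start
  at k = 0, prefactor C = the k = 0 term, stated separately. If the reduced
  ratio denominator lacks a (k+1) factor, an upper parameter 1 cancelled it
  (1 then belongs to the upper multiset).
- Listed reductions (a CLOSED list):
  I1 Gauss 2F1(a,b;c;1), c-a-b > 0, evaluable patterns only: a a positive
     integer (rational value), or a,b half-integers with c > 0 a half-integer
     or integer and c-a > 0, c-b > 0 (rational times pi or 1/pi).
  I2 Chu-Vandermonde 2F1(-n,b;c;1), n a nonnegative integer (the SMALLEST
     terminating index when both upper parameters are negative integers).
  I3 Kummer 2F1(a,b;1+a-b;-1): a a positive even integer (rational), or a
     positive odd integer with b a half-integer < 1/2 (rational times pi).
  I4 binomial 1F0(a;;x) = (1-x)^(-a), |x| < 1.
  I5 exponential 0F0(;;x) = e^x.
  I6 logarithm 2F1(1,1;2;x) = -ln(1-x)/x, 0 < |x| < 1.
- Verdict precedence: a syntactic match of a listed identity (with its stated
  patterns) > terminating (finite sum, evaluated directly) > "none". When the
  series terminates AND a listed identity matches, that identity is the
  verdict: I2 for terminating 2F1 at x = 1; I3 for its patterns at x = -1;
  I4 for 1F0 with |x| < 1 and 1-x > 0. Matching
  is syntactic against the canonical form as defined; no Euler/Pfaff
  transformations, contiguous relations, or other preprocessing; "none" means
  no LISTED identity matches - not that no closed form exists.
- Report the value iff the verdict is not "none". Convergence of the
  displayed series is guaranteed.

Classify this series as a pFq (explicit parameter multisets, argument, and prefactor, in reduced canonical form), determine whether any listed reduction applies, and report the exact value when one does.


Reduced: x = \frac{1}{2}, 2F1, upper = {-\frac{3}{2}, -\frac{1}{6}}, lower = {-\frac{1}{3}}, C = -3. Verdict: none. Every listed pattern misses the 2F1 form at \frac{1}{2}, upper {-\frac{3}{2}, -\frac{1}{6}}.

The tell: t_0 = -3 here, and the running product (C = -3, x = 1/2) telescopes to a rising factorial.
Term ratio: r(k) = \frac{1}{2} * (k-\frac{3}{2}) (k-\frac{1}{6}) / [(k-\frac{1}{3}) (k+1)] - rational in k. x = \frac{1}{2}; t_0 = -3; negate the roots.


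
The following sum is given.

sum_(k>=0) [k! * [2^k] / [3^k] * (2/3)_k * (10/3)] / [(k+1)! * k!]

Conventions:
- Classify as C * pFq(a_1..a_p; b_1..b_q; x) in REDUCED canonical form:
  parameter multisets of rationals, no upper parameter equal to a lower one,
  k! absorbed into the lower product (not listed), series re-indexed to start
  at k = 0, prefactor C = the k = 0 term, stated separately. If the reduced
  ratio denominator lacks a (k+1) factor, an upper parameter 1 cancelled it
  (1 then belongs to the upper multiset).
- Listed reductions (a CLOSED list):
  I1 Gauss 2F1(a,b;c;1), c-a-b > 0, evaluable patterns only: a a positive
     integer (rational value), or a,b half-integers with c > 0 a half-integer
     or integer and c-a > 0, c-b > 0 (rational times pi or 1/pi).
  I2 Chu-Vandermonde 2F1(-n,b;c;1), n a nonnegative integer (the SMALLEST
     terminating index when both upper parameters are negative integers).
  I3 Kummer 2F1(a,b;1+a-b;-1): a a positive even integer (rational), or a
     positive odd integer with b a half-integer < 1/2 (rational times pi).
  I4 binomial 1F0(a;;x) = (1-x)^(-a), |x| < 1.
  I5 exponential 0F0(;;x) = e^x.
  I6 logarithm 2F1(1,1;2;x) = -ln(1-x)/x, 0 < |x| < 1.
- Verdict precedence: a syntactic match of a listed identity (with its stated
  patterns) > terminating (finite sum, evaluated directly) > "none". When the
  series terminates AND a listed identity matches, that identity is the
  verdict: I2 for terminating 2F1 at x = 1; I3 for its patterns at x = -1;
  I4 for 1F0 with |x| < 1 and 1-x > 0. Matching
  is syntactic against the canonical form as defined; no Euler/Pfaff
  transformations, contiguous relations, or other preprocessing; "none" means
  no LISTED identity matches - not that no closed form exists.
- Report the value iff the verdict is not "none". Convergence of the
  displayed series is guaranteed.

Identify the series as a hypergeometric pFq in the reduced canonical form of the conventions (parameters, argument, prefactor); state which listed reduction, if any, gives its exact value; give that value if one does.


Key step: x = (2/3) and the factorial ratio (C = 10/3, x = 2/3) (k+a-1)!/(a-1)! is a rising factorial (a)_k.
Ratio: r(k) = (2/3) * (k+2/3) (k+1) / [(k+2) (k+1)] ; factor over Q: parameters, x = (2/3), and C = 10/3.

Canonical form: C = 10/3 times 2F1 with upper {2/3, 1}, lower {2}, x = 2/3. Verdict: none. A 2F1 with upper {2/3, 1} fits none of I1-I6 at x = 2/3; the sum runs forever.


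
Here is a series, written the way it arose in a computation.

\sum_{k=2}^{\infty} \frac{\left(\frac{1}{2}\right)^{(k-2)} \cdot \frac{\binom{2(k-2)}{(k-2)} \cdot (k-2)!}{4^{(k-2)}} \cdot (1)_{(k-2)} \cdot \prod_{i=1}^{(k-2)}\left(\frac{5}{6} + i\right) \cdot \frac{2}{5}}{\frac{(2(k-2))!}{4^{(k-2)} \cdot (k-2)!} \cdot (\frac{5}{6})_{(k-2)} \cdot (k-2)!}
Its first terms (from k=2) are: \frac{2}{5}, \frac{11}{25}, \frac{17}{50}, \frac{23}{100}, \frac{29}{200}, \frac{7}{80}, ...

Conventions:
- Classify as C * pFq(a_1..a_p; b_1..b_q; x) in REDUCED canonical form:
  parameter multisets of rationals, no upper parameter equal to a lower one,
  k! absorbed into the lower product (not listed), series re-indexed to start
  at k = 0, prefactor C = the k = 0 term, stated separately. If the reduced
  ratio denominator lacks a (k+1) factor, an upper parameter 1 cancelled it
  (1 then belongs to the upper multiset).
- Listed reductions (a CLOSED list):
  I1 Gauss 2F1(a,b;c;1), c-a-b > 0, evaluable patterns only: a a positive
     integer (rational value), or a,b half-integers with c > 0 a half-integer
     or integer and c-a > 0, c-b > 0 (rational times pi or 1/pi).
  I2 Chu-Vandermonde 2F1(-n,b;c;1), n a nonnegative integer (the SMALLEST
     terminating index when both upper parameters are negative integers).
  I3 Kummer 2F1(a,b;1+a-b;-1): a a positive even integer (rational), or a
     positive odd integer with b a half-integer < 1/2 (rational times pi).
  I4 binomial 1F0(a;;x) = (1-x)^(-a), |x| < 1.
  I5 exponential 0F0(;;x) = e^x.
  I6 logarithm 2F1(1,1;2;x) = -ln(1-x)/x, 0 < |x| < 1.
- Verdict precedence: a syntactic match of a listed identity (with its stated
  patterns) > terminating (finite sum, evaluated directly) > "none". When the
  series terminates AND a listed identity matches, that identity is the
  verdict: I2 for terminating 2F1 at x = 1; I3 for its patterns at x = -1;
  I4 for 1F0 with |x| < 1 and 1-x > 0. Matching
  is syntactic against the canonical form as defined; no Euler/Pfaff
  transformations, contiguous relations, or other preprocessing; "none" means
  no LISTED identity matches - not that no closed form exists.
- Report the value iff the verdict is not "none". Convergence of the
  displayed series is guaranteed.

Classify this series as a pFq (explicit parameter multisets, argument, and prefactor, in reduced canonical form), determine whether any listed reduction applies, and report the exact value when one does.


Canonical form: C = \frac{2}{5} times 2F1 with upper {1, \frac{11}{6}}, lower {\frac{5}{6}}, x = \frac{1}{2}. Verdict: none - at argument \frac{1}{2} the multisets {1, \frac{11}{6}} ; {\frac{5}{6}} match no listed identity.

Key observation: from the first term \frac{2}{5}: the lower (2k)!/(4^k k!) block (C = 2/5) is (1/2)_k.
Adjacent-term ratio: r(k) = \frac{1}{2} * (k+1) (k+\frac{11}{6}) / [(k+\frac{5}{6}) (k+1)] - rational in k. x = \frac{1}{2}; t_0 = \frac{2}{5}; negate the roots.


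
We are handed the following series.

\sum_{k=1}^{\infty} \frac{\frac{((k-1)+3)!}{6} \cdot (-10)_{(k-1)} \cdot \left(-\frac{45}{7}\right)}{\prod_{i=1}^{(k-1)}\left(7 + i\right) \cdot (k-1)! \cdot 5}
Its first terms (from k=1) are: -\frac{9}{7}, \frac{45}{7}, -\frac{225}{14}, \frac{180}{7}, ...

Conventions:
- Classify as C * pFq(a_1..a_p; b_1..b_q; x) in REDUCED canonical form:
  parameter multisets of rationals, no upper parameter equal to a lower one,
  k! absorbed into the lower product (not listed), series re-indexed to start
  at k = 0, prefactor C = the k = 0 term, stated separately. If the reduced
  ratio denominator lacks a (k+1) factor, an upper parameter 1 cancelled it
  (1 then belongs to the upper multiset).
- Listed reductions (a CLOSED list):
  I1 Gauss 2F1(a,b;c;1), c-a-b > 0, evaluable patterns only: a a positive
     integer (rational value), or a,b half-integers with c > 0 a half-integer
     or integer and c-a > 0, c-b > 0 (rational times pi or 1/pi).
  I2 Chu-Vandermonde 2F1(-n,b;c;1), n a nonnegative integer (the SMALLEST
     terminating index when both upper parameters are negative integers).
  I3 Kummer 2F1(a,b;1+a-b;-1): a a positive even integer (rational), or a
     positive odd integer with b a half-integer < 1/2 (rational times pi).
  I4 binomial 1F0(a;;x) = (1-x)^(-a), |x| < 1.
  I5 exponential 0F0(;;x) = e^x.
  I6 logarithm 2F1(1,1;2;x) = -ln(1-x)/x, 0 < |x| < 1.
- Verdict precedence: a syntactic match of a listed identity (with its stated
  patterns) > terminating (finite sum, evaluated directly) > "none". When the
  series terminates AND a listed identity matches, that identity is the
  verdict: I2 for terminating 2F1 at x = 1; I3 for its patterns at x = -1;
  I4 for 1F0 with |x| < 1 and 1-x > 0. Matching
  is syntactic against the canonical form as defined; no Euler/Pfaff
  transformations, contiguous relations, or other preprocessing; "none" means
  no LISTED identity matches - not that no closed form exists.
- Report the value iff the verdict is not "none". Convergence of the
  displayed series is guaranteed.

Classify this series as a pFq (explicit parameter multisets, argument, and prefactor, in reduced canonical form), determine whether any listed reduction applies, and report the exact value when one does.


Canonical form: C = -\frac{9}{7} times 2F1 with upper {-10, 4}, lower {8}, x = 1. Verdict (x = 1): Chu-Vandermonde (I2) applies (terminating 2F1 at x = 1 with n = 10, b = 4, c = 8). Sum: -\frac{9}{476}.

Structural cue: with t_0 = -\frac{9}{7}, the constant factors (C = -9/7, x = 1) combine into one prefactor.
Ratio: r(k) = 1 * (k-10) (k+4) / [(k+8) (k+1)] - rational; roots negated = parameters, x = 1, C = -\frac{9}{7}.


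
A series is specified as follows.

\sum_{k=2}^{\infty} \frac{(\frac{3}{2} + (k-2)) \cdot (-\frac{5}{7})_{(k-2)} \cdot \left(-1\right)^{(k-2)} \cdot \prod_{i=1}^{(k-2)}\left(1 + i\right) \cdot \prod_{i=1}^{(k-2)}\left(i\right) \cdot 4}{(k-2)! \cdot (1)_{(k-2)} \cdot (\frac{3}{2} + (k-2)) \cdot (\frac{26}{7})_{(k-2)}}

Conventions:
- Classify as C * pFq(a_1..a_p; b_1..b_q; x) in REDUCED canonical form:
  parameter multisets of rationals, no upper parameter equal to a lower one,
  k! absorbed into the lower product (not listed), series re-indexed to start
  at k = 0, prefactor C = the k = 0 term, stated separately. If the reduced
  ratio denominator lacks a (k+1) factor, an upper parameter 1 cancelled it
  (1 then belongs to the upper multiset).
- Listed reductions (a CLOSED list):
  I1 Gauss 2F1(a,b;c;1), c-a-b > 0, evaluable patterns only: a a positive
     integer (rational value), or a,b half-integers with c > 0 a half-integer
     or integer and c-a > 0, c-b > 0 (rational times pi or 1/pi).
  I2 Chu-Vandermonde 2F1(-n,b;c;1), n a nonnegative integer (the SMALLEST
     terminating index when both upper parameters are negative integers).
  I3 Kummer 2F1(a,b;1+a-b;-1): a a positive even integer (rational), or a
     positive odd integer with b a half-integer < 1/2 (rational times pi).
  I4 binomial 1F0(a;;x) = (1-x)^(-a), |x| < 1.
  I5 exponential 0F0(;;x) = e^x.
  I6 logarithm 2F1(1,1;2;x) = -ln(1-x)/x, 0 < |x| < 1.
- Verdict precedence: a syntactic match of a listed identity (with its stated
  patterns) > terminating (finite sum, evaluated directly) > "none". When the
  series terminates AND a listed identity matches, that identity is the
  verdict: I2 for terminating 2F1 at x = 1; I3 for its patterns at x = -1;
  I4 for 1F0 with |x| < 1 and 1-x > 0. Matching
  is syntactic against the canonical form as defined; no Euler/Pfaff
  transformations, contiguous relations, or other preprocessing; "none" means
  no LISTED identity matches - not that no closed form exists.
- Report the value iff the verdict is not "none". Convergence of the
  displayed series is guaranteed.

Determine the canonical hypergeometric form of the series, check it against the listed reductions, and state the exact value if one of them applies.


Classification (C = 4): 2F1 with upper {-\frac{5}{7}, 2}, lower {\frac{26}{7}}, argument x = -1. Verdict (x = -1): the Kummer evaluation I3 applies (x = -1; c = \frac{26}{7} equals 1+a-b for upper {-\frac{5}{7}, 2}: listed pattern). Its exact value is \frac{38}{7}.

Key step: t_0 being 4, the running product (prefactor 4) telescopes to a rising factorial.
Step ratio: r(k) = -1 * (k-\frac{5}{7}) (k+2) / [(k+\frac{26}{7}) (k+1)] - rational; roots negated = parameters, x = -1, C = 4.


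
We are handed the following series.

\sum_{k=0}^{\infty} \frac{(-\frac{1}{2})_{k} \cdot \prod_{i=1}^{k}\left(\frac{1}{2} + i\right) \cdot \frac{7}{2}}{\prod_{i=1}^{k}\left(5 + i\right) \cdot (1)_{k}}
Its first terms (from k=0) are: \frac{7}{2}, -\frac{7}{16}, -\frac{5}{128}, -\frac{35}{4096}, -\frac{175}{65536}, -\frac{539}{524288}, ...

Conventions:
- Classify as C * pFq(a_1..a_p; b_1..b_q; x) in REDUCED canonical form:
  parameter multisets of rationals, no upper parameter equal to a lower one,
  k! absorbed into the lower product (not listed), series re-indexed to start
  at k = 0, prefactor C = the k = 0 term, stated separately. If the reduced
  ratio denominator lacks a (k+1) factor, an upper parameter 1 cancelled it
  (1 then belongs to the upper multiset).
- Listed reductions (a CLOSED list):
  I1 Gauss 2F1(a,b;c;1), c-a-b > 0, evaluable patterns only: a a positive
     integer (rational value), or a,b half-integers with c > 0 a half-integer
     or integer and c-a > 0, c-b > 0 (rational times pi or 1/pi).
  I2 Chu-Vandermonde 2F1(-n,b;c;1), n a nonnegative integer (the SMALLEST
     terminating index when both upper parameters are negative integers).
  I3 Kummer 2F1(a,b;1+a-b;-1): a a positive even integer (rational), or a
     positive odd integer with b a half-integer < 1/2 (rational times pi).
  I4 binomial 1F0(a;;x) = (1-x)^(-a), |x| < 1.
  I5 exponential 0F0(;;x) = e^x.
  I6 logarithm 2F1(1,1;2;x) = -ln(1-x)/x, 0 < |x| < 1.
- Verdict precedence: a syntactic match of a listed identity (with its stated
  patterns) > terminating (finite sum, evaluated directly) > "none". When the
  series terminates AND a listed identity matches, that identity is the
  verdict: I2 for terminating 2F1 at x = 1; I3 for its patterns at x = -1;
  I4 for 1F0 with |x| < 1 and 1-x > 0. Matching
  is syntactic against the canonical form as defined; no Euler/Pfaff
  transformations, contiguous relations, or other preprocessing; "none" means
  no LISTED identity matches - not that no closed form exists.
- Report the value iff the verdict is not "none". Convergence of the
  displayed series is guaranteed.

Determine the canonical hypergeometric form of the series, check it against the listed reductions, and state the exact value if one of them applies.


Canonical form: C = \frac{7}{2} times 2F1 with upper {-\frac{1}{2}, \frac{3}{2}}, lower {6}, x = 1. Verdict: Gauss's theorem I1 (half-integer case) matches (x = 1; upper {-\frac{1}{2}, \frac{3}{2}} half-integers, c = 6 in the evaluable pattern). Exact value: \frac{32768}{3465} / \pi.

Key step: with t_0 = \frac{7}{2}, (1)_k (C = 7/2) is k! itself.
Adjacent-term ratio: r(k) = 1 * (k-\frac{1}{2}) (k+\frac{3}{2}) / [(k+6) (k+1)] - rational in k. x = 1; t_0 = \frac{7}{2}; negate the roots.


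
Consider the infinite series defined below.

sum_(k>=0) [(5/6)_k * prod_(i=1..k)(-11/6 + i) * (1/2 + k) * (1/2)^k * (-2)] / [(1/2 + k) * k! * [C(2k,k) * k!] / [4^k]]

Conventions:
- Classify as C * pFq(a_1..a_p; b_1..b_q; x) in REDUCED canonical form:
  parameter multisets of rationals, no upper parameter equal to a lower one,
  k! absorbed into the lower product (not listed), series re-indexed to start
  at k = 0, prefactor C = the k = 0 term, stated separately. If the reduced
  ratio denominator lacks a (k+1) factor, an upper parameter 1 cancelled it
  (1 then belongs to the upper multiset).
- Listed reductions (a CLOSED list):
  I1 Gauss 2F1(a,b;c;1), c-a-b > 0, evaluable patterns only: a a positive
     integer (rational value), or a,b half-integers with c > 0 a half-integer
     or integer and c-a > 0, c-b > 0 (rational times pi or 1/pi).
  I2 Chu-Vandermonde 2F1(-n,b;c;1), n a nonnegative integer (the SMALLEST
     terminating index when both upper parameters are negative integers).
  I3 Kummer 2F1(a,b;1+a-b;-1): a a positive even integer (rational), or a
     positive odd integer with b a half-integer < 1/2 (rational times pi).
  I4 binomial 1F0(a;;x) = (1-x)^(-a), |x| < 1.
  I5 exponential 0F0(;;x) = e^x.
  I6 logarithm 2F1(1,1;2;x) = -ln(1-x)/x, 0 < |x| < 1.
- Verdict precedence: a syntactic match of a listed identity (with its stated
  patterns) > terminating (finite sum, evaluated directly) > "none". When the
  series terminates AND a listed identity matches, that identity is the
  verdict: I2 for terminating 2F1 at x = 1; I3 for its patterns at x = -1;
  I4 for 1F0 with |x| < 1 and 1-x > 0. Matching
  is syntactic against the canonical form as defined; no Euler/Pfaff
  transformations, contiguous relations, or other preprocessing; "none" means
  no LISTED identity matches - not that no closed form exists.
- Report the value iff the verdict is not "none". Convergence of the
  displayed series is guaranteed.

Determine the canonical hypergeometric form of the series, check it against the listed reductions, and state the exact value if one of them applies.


With C = -2: the canonical form is 2F1(-5/6, 5/6; 1/2; 1/2). Verdict: none - at argument 1/2 the multisets {-5/6, 5/6} ; {1/2} match no listed identity.

Key observation: t_0 = -2 here, and k + 1/2 divides numerator and denominator alike; C = -2, x = 1/2 after cancelling.
Step ratio: r(k) = (1/2) * (k-5/6) (k+5/6) / [(k+1/2) (k+1)] - rational in k. x = (1/2); t_0 = -2; negate the roots.


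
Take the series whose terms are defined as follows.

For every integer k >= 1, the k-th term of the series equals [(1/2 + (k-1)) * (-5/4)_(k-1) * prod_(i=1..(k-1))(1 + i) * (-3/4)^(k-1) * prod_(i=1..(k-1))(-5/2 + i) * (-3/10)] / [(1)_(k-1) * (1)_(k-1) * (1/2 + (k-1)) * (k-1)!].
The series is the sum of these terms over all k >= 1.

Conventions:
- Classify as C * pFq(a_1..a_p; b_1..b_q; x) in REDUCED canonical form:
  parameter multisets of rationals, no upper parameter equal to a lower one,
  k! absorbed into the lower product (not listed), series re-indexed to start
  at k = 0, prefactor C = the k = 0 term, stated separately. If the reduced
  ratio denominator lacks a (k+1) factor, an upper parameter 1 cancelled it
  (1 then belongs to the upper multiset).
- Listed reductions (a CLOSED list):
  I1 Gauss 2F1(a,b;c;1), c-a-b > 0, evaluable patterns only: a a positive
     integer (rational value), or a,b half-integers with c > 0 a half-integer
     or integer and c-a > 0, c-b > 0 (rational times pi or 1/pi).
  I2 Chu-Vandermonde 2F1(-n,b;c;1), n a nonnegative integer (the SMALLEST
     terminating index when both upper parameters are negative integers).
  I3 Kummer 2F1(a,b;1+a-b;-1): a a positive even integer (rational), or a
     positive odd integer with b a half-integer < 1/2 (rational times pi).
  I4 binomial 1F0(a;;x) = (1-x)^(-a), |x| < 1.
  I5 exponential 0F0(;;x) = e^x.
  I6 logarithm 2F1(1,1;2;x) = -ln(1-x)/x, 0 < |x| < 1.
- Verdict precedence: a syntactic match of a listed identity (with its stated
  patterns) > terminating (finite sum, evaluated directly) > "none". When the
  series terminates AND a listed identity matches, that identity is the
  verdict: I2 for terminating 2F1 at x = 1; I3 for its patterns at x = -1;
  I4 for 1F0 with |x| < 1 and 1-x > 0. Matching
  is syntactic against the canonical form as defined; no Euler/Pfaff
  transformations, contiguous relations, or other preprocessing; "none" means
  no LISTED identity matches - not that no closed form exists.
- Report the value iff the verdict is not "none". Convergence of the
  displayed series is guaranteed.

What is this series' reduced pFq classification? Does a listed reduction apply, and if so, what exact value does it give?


Classification (C = -3/10): 3F2 with upper {-3/2, -5/4, 2}, lower {1, 1}, argument x = -3/4. Verdict: none (x = -3/4): each listed identity misses the multisets {-3/2, -5/4, 2} ; {1, 1}.

Key observation: t_0 = -3/10 here, and the running product (prefactor -3/10) telescopes to a rising factorial.
Term ratio: r(k) = (-3/4) * (k-3/2) (k-5/4) (k+2) / [(k+1) (k+1) (k+1)] - rational in k. x = (-3/4); t_0 = -3/10; negate the roots.


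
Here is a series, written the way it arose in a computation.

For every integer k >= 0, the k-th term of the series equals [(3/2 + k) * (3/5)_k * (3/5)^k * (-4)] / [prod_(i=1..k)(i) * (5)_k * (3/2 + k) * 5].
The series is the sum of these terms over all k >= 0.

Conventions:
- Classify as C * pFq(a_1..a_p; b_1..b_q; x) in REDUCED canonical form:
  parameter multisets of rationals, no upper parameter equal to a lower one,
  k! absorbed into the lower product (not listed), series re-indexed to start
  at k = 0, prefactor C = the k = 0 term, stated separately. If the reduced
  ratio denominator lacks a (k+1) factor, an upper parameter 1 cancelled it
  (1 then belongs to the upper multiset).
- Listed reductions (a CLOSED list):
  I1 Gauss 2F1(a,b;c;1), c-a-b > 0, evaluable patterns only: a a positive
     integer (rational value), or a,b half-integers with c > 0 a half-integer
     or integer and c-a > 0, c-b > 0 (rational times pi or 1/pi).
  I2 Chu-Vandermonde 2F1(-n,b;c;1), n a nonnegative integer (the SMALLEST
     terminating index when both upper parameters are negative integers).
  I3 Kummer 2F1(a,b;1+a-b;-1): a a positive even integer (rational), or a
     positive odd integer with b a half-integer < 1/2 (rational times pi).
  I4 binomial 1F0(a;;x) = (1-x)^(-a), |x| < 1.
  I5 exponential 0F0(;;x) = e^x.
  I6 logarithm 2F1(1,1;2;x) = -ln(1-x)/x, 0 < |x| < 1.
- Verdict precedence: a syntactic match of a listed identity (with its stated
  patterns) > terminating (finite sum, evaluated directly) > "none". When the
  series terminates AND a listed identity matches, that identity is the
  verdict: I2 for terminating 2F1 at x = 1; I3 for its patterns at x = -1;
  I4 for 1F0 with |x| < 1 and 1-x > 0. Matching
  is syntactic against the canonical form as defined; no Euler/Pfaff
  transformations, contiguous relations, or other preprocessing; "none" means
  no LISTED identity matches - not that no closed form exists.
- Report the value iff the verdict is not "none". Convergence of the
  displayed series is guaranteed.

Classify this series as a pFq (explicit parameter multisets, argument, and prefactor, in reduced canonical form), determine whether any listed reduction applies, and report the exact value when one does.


With C = -4/5: the canonical form is 1F1(3/5; 5; 3/5). Verdict: none here - no I1-I6 shape fits x = 3/5 with lower {5}.

Key observation: x = (3/5) and the product of the first k integers (C = -4/5, x = 3/5) is k!.
Term ratio: r(k) = (3/5) * (k+3/5) / [(k+5) (k+1)] - rational; roots negated = parameters, x = (3/5), C = -4/5.
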